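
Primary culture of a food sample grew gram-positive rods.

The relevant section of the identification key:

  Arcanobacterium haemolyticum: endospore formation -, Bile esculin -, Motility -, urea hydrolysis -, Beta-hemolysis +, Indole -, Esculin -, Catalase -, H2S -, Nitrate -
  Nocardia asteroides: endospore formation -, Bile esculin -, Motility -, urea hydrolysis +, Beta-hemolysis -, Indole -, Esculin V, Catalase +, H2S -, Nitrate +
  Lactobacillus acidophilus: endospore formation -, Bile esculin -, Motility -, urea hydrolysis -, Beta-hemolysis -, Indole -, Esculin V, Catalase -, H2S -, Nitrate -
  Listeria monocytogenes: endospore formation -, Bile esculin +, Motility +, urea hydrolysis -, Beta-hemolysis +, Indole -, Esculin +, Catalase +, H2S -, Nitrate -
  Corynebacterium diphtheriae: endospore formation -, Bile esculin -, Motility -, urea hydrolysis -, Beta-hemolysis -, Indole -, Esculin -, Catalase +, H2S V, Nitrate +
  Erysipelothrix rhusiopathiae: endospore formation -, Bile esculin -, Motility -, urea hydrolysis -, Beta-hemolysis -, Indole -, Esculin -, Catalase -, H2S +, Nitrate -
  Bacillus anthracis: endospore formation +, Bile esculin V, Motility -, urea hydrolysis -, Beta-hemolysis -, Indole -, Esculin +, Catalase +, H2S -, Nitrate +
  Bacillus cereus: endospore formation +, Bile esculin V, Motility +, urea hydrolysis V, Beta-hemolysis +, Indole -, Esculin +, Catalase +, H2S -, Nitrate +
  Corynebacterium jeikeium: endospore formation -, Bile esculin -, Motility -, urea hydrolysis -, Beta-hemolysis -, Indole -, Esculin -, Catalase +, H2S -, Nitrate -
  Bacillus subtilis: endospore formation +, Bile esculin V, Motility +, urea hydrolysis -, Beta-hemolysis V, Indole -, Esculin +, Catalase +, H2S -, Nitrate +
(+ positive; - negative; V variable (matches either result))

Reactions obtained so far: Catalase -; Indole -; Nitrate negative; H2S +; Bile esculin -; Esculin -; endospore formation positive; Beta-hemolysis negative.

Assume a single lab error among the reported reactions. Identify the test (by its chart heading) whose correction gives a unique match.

endospore formation

As reported, no row in the chart matches all 8 reactions.
Reversing H2S → still no organism matches.
Reversing Catalase → still no organism matches.
Reversing Indole → still no organism matches.
Reversing Nitrate → still no organism matches.
Reversing Bile esculin → still no organism matches.
Reversing Beta-hemolysis → still no organism matches.
Reversing Esculin → still no organism matches.
Reversing endospore formation (to -) → unique match: Erysipelothrix rhusiopathiae.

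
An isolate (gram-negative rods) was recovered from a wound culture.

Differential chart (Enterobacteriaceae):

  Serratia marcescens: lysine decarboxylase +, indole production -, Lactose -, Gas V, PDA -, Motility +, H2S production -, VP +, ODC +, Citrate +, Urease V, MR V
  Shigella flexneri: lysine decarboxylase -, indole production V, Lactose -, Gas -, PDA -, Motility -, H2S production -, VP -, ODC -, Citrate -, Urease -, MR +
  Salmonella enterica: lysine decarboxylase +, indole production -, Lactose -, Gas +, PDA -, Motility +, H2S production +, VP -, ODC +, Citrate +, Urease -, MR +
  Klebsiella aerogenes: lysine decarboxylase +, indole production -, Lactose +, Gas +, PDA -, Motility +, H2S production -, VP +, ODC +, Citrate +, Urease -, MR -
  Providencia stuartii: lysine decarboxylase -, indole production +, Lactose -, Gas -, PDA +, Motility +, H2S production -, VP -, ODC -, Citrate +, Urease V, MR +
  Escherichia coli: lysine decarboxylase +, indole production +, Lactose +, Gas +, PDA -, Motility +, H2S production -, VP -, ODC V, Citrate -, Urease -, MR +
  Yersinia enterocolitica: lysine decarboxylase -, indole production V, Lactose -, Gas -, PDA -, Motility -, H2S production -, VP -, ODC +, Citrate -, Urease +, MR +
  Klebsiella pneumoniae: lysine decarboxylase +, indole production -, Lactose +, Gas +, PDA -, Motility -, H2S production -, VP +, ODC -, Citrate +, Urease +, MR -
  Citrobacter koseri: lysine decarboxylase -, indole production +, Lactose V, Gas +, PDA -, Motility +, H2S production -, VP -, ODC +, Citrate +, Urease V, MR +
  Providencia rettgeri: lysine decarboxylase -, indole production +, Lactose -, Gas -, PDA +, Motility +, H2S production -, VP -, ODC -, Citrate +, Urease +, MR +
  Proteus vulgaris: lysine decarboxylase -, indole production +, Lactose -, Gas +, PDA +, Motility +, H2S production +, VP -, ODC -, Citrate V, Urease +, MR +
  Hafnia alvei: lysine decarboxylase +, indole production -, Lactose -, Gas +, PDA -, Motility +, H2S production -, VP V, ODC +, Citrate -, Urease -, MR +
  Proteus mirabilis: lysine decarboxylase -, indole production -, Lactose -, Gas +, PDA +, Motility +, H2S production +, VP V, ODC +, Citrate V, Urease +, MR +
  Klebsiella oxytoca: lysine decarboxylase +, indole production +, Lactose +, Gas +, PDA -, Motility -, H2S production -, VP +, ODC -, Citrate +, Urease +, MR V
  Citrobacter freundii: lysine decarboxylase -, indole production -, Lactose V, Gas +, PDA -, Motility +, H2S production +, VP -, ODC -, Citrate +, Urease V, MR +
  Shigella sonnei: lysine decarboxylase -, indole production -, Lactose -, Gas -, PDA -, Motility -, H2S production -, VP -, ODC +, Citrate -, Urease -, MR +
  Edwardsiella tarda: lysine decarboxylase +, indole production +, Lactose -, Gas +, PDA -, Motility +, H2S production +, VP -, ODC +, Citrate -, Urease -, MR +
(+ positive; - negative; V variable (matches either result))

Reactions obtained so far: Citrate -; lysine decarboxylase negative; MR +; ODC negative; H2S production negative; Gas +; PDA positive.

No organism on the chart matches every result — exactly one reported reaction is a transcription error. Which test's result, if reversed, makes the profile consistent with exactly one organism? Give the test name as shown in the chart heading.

As reported, no row in the chart matches all 7 reactions.
Reversing lysine decarboxylase → still no organism matches.
Reversing Gas → still no organism matches.
Reversing Citrate → still no organism matches.
Reversing ODC → still no organism matches.
Reversing PDA → still no organism matches.
Reversing H2S production (to +) → unique match: Proteus vulgaris.
Reversing MR → still no organism matches.

H2S production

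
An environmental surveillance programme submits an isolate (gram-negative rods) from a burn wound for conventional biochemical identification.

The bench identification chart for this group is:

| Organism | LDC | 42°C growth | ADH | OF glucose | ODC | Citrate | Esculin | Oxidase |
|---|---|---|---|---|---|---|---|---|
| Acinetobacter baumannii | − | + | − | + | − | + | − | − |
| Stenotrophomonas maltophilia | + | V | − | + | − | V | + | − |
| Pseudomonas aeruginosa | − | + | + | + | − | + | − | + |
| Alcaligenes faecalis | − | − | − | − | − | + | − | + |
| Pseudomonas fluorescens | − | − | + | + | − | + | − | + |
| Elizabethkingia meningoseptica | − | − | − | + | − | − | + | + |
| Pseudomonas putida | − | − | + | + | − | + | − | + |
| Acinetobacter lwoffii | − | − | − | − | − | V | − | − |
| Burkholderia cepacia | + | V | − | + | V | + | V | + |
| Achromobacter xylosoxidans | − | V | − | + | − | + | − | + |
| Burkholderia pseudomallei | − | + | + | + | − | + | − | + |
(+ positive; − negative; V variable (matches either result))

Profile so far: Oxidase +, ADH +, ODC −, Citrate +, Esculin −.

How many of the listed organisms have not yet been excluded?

4

Esculin −: excludes Stenotrophomonas maltophilia, Elizabethkingia meningoseptica — 9 left.
ODC −: all 9 remaining candidates are consistent.
Oxidase +: excludes Acinetobacter baumannii, Acinetobacter lwoffii — 7 left.
Citrate +: all 7 remaining candidates are consistent.
ADH +: excludes Alcaligenes faecalis, Burkholderia cepacia, Achromobacter xylosoxidans — 4 left.
Still consistent: Burkholderia pseudomallei, Pseudomonas aeruginosa, Pseudomonas fluorescens, Pseudomonas putida.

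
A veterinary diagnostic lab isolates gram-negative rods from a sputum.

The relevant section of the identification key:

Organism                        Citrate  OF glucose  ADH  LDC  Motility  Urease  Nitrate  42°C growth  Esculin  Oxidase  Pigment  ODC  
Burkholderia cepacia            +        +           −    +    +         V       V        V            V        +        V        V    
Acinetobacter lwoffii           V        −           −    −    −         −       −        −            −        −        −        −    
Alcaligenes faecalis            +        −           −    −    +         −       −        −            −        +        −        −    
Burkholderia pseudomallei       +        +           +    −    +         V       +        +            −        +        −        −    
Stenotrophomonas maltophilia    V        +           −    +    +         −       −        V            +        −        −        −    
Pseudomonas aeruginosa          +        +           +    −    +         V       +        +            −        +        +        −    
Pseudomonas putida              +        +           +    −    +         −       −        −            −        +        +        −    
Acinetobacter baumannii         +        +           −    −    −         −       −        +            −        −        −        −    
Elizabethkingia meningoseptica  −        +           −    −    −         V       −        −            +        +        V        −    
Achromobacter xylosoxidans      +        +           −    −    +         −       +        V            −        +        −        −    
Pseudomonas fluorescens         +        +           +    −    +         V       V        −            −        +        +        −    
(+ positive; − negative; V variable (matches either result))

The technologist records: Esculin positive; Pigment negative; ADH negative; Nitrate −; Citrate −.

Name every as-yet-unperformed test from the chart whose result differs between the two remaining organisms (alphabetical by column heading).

ADH −: excludes Burkholderia pseudomallei, Pseudomonas aeruginosa, Pseudomonas putida, Pseudomonas fluorescens — 7 left.
Pigment −: all 7 remaining candidates are consistent.
Nitrate −: excludes Achromobacter xylosoxidans — 6 left.
Esculin +: excludes Acinetobacter lwoffii, Alcaligenes faecalis, Acinetobacter baumannii — 3 left.
Citrate −: excludes Burkholderia cepacia — 2 left.
Two candidates remain: Elizabethkingia meningoseptica and Stenotrophomonas maltophilia.
  OF glucose: + vs + — same for both, does not separate.
  LDC: Elizabethkingia meningoseptica −, Stenotrophomonas maltophilia + — discriminates.
  Motility: Elizabethkingia meningoseptica −, Stenotrophomonas maltophilia + — discriminates.
  Urease: V vs − — variable for at least one, does not separate.
  42°C growth: − vs V — variable for at least one, does not separate.
  Oxidase: Elizabethkingia meningoseptica +, Stenotrophomonas maltophilia − — discriminates.
  ODC: − vs − — same for both, does not separate.

LDC, Motility, Oxidase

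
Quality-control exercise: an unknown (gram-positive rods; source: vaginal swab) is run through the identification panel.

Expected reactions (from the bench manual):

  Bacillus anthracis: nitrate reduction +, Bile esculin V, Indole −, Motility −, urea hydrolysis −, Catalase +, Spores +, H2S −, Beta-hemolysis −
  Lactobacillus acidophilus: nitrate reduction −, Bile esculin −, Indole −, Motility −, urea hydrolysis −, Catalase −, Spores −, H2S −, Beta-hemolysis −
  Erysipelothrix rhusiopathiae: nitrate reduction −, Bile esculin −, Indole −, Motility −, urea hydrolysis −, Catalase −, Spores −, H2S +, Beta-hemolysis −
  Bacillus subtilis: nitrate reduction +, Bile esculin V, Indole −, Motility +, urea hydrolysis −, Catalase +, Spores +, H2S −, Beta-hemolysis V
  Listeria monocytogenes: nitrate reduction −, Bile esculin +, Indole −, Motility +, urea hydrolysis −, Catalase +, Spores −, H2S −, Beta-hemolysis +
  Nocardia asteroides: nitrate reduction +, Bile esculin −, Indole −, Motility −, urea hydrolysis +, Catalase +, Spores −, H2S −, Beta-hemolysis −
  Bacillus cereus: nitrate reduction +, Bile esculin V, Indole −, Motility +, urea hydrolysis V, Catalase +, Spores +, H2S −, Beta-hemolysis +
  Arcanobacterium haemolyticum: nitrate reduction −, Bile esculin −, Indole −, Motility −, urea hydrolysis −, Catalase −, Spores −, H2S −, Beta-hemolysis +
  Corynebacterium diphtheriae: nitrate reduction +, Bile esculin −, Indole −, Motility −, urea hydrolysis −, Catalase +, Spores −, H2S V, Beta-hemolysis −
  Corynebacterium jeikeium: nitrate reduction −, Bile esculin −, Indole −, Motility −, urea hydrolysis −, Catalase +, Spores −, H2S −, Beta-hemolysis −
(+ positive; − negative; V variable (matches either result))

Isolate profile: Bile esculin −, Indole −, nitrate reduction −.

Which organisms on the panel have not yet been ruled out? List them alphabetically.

Arcanobacterium haemolyticum, Corynebacterium jeikeium, Erysipelothrix rhusiopathiae, Lactobacillus acidophilus

Indole −: all 10 remaining candidates are consistent.
Bile esculin −: excludes Listeria monocytogenes — 9 left.
nitrate reduction −: excludes 5 organisms — 4 left.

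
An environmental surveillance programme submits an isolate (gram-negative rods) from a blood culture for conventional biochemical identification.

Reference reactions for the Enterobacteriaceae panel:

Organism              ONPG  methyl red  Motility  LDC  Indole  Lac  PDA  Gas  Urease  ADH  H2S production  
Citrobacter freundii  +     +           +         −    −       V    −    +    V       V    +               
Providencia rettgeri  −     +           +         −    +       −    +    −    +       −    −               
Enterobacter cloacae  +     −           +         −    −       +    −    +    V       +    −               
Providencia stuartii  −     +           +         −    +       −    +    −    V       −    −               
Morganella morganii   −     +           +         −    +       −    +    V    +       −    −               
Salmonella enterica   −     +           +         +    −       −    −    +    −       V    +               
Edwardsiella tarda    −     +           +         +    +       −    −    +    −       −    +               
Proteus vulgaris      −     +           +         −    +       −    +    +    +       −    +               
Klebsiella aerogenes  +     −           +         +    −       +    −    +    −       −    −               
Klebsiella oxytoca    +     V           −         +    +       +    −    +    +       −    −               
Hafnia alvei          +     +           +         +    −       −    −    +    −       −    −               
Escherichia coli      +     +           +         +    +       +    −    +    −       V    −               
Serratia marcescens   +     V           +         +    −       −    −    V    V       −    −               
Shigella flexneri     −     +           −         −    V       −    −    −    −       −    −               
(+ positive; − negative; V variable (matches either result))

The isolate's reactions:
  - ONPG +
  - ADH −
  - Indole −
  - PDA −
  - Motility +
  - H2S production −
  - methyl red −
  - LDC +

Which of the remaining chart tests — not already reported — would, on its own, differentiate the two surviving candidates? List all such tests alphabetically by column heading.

Indole −: excludes 7 organisms — 7 left.
LDC +: excludes Citrobacter freundii, Enterobacter cloacae, Shigella flexneri — 4 left.
Motility +: all 4 remaining candidates are consistent.
H2S production −: excludes Salmonella enterica — 3 left.
ONPG +: all 3 remaining candidates are consistent.
PDA −: all 3 remaining candidates are consistent.
ADH −: all 3 remaining candidates are consistent.
methyl red −: excludes Hafnia alvei — 2 left.
Two candidates remain: Klebsiella aerogenes and Serratia marcescens.
  Lac: Klebsiella aerogenes +, Serratia marcescens − — discriminates.
  Gas: + vs V — variable for at least one, does not separate.
  Urease: − vs V — variable for at least one, does not separate.

Lac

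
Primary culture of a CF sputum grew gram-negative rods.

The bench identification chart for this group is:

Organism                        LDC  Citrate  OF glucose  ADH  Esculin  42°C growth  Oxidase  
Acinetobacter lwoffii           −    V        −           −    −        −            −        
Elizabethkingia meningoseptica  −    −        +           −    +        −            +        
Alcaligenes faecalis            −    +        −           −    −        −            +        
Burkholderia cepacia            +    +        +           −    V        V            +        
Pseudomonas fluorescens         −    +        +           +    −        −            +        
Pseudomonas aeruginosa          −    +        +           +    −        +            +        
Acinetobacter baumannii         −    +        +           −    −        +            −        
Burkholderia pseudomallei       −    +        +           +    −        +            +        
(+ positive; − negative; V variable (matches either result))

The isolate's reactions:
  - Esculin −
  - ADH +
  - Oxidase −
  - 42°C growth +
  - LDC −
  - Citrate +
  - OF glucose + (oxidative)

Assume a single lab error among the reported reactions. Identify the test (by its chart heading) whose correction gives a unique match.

ADH

As reported, no row in the chart matches all 7 reactions.
Reversing 42°C growth → still no organism matches.
Reversing ADH (to −) → unique match: Acinetobacter baumannii.
Reversing Oxidase → 2 organisms match (not unique).
Reversing Esculin → still no organism matches.
Reversing Citrate → still no organism matches.
Reversing OF glucose → still no organism matches.
Reversing LDC → still no organism matches.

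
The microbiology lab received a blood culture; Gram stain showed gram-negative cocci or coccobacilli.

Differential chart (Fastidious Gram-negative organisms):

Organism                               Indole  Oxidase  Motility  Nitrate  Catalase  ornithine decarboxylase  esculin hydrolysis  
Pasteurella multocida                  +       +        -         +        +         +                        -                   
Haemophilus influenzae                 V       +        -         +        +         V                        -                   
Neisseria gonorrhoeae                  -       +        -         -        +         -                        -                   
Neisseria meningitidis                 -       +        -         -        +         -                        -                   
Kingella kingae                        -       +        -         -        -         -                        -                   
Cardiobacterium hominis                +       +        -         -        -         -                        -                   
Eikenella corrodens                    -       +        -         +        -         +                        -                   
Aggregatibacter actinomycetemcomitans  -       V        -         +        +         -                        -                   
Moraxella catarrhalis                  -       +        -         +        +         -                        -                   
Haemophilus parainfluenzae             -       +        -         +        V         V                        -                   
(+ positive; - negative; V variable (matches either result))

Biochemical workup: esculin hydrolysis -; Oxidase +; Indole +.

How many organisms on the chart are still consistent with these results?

3

Indole +: excludes 7 organisms — 3 left.
Oxidase +: all 3 remaining candidates are consistent.
esculin hydrolysis -: all 3 remaining candidates are consistent.
Still consistent: Cardiobacterium hominis, Haemophilus influenzae, Pasteurella multocida.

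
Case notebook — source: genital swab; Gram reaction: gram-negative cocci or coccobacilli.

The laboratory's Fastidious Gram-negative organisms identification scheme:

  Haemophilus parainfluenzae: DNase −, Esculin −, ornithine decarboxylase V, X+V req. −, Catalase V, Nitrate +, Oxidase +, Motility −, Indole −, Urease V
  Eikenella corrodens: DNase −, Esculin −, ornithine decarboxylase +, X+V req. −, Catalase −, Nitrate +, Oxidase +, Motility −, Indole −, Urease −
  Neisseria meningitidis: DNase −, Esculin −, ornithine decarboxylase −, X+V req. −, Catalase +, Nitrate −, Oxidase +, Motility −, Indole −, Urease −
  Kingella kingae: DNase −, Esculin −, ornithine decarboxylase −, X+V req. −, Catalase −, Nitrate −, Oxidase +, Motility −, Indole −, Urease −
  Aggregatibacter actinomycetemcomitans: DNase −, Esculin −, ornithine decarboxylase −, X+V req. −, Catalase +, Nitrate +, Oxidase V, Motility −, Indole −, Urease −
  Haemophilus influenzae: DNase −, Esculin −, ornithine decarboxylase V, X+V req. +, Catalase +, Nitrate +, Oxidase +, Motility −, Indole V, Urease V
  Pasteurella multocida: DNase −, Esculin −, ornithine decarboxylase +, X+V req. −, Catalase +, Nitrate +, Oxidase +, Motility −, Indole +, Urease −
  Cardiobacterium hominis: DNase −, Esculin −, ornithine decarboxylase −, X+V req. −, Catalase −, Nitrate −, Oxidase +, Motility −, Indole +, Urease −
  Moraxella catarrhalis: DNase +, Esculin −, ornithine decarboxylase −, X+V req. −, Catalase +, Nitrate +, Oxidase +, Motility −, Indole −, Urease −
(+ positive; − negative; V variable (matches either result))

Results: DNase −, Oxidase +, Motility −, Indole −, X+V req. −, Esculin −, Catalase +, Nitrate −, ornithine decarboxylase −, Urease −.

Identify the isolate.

Neisseria meningitidis

ornithine decarboxylase −: excludes Eikenella corrodens, Pasteurella multocida — 7 left.
Oxidase +: all 7 remaining candidates are consistent.
Motility −: all 7 remaining candidates are consistent.
Urease −: all 7 remaining candidates are consistent.
Indole −: excludes Cardiobacterium hominis — 6 left.
Catalase +: excludes Kingella kingae — 5 left.
DNase −: excludes Moraxella catarrhalis — 4 left.
Nitrate −: excludes Haemophilus parainfluenzae, Aggregatibacter actinomycetemcomitans, Haemophilus influenzae — 1 left.
Esculin −: the one remaining candidate is consistent.
X+V req. −: the one remaining candidate is consistent.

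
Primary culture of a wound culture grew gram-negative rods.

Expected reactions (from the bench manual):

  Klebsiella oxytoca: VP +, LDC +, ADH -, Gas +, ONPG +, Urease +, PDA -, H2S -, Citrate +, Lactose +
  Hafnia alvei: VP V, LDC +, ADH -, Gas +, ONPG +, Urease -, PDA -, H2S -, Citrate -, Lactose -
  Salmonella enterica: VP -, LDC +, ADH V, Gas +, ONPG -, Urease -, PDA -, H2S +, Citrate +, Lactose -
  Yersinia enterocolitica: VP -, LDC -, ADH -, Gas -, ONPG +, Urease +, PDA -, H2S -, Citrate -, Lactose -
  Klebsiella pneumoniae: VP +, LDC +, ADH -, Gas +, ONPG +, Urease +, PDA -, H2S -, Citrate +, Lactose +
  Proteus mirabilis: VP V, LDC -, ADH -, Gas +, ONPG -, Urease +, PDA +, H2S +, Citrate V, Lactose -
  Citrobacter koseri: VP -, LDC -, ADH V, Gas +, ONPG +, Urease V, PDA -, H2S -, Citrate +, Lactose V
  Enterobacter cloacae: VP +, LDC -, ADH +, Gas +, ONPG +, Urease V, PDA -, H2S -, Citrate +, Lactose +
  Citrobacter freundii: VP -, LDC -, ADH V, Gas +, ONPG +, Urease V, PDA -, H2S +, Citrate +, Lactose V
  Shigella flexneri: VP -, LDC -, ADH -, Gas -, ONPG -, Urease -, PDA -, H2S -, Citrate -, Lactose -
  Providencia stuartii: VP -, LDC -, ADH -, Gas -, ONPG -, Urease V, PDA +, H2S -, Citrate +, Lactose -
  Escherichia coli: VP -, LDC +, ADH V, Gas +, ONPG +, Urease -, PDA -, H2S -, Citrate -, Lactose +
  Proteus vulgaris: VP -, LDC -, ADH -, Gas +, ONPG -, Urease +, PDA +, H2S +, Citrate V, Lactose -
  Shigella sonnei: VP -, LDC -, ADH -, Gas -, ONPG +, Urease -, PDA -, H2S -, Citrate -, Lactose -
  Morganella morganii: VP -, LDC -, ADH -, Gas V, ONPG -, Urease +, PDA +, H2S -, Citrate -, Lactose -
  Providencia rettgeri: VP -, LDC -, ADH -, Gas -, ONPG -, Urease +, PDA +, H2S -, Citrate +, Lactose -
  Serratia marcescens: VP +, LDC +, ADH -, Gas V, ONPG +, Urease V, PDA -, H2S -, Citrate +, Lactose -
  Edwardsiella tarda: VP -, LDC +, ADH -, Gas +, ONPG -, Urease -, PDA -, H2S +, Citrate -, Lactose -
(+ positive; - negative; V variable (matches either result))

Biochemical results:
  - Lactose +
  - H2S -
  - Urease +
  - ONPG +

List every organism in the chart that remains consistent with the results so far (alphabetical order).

Urease +: excludes 6 organisms — 12 left.
ONPG +: excludes 5 organisms — 7 left.
Lactose +: excludes Yersinia enterocolitica, Serratia marcescens — 5 left.
H2S -: excludes Citrobacter freundii — 4 left.

Citrobacter koseri, Enterobacter cloacae, Klebsiella oxytoca, Klebsiella pneumoniae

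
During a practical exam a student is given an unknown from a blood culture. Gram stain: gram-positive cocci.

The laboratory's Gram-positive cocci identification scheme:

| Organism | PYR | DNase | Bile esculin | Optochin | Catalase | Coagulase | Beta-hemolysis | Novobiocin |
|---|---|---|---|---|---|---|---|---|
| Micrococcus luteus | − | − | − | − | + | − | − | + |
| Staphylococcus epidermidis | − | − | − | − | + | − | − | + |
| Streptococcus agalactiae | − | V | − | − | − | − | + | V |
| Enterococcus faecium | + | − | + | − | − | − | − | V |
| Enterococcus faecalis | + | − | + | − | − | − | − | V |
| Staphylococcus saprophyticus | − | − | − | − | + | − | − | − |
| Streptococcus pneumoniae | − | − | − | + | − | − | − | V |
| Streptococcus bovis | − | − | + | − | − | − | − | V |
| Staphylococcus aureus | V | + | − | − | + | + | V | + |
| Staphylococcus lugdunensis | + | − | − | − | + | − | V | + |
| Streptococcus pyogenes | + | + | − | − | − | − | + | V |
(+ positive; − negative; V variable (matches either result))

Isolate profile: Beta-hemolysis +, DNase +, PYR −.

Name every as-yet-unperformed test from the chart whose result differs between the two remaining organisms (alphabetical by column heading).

Catalase, Coagulase

Beta-hemolysis +: excludes 7 organisms — 4 left.
DNase +: excludes Staphylococcus lugdunensis — 3 left.
PYR −: excludes Streptococcus pyogenes — 2 left.
Two candidates remain: Staphylococcus aureus and Streptococcus agalactiae.
  Bile esculin: − vs − — same for both, does not separate.
  Optochin: − vs − — same for both, does not separate.
  Catalase: Staphylococcus aureus +, Streptococcus agalactiae − — discriminates.
  Coagulase: Staphylococcus aureus +, Streptococcus agalactiae − — discriminates.
  Novobiocin: + vs V — variable for at least one, does not separate.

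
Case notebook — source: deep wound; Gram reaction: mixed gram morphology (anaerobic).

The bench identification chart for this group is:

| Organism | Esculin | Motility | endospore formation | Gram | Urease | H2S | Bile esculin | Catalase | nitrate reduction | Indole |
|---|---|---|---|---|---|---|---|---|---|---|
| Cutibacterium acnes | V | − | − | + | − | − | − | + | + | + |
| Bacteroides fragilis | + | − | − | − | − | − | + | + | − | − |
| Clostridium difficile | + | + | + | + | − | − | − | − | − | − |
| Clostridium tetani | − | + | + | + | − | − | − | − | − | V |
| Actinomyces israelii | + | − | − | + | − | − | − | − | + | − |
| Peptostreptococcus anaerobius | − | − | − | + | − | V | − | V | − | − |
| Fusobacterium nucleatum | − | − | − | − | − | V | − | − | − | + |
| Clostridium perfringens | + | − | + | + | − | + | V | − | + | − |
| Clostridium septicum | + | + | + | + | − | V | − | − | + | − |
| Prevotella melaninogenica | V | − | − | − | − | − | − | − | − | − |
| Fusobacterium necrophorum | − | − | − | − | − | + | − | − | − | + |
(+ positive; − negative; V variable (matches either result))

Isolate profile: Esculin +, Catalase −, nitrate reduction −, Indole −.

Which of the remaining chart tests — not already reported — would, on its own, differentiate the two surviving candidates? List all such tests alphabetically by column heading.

endospore formation, Gram, Motility

Catalase −: excludes Cutibacterium acnes, Bacteroides fragilis — 9 left.
Esculin +: excludes Clostridium tetani, Peptostreptococcus anaerobius, Fusobacterium nucleatum, Fusobacterium necrophorum — 5 left.
Indole −: all 5 remaining candidates are consistent.
nitrate reduction −: excludes Actinomyces israelii, Clostridium perfringens, Clostridium septicum — 2 left.
Two candidates remain: Clostridium difficile and Prevotella melaninogenica.
  Motility: Clostridium difficile +, Prevotella melaninogenica − — discriminates.
  endospore formation: Clostridium difficile +, Prevotella melaninogenica − — discriminates.
  Gram: Clostridium difficile +, Prevotella melaninogenica − — discriminates.
  Urease: − vs − — same for both, does not separate.
  H2S: − vs − — same for both, does not separate.
  Bile esculin: − vs − — same for both, does not separate.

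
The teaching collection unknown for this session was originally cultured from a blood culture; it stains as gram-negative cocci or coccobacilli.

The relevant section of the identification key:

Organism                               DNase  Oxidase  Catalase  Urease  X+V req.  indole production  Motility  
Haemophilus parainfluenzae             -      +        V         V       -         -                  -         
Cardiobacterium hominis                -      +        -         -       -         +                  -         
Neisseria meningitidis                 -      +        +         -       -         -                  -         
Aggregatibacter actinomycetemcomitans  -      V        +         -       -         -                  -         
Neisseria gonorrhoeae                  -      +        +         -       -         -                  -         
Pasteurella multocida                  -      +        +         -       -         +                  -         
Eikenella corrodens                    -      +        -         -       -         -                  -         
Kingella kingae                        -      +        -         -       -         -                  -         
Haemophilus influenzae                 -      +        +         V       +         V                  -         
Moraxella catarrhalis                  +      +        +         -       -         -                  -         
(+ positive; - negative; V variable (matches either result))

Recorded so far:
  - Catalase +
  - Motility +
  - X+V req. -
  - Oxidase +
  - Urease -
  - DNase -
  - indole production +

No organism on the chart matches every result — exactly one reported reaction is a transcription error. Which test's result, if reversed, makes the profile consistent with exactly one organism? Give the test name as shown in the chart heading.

As reported, no row in the chart matches all 7 reactions.
Reversing Motility (to -) → unique match: Pasteurella multocida.
Reversing indole production → still no organism matches.
Reversing DNase → still no organism matches.
Reversing X+V req. → still no organism matches.
Reversing Oxidase → still no organism matches.
Reversing Urease → still no organism matches.
Reversing Catalase → still no organism matches.

Motility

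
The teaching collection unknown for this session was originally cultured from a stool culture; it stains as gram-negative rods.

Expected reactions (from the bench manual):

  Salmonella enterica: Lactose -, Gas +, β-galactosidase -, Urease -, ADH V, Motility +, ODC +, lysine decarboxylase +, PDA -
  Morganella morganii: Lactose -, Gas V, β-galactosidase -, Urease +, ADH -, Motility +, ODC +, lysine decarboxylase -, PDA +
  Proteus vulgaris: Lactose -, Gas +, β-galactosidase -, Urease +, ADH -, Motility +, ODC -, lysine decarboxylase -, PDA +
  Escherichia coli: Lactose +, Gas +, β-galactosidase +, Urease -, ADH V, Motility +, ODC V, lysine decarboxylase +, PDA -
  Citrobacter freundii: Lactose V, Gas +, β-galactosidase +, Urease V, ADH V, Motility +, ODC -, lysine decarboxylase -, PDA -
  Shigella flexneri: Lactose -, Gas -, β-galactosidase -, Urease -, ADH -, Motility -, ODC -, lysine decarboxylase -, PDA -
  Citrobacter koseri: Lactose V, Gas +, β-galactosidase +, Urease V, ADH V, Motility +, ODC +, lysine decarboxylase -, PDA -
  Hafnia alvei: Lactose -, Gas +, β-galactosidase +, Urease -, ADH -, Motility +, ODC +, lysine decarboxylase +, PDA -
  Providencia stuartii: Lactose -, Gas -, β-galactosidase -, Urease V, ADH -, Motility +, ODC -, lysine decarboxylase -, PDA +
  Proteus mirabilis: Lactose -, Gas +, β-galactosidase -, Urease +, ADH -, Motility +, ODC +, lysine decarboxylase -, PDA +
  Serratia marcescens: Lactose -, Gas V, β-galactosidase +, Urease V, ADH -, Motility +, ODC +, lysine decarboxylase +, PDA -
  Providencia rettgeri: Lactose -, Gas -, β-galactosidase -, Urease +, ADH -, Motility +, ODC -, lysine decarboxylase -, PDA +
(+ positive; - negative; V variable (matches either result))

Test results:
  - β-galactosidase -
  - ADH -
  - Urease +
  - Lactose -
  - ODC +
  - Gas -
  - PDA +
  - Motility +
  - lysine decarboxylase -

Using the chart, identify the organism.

Morganella morganii

ODC +: excludes 5 organisms — 7 left.
lysine decarboxylase -: excludes Salmonella enterica, Escherichia coli, Hafnia alvei, Serratia marcescens — 3 left.
PDA +: excludes Citrobacter koseri — 2 left.
Motility +: all 2 remaining candidates are consistent.
Gas -: excludes Proteus mirabilis — 1 left.
Urease +: the one remaining candidate is consistent.
Lactose -: the one remaining candidate is consistent.
β-galactosidase -: the one remaining candidate is consistent.
ADH -: the one remaining candidate is consistent.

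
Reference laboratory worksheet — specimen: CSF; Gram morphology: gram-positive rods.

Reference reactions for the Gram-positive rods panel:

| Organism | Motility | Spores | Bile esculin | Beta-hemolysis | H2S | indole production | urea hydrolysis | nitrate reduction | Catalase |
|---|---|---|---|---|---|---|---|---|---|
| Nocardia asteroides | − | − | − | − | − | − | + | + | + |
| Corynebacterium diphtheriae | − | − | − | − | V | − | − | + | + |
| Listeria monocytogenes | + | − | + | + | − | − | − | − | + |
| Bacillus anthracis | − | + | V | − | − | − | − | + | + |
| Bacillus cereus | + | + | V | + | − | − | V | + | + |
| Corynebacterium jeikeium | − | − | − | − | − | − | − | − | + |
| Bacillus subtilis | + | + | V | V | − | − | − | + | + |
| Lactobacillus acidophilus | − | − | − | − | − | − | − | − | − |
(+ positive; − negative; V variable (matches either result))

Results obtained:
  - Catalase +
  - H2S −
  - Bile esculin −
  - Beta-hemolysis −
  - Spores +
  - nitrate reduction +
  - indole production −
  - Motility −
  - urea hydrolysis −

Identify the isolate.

H2S −: all 8 remaining candidates are consistent.
Catalase +: excludes Lactobacillus acidophilus — 7 left.
urea hydrolysis −: excludes Nocardia asteroides — 6 left.
Beta-hemolysis −: excludes Listeria monocytogenes, Bacillus cereus — 4 left.
Spores +: excludes Corynebacterium diphtheriae, Corynebacterium jeikeium — 2 left.
indole production −: all 2 remaining candidates are consistent.
nitrate reduction +: all 2 remaining candidates are consistent.
Motility −: excludes Bacillus subtilis — 1 left.
Bile esculin −: the one remaining candidate is consistent.

Bacillus anthracis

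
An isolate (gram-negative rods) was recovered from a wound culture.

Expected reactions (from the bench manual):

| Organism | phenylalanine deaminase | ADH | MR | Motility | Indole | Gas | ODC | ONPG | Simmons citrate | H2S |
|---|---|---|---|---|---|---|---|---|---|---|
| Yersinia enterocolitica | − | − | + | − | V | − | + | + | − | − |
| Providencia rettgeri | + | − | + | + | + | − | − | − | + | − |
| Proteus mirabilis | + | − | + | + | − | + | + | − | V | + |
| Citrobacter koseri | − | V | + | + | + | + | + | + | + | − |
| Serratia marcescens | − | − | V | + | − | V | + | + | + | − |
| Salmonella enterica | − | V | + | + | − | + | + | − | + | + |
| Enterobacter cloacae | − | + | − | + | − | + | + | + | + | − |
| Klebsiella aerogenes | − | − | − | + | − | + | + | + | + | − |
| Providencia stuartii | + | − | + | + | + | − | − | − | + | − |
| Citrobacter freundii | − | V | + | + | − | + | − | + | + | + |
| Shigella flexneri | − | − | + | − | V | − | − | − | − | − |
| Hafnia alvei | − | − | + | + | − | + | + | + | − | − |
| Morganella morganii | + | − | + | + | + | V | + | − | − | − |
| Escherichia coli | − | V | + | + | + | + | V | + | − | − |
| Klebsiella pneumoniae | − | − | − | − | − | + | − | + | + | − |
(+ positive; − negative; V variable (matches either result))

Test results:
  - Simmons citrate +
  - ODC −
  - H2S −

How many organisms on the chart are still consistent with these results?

H2S −: excludes Proteus mirabilis, Salmonella enterica, Citrobacter freundii — 12 left.
ODC −: excludes 7 organisms — 5 left.
Simmons citrate +: excludes Shigella flexneri, Escherichia coli — 3 left.
Still consistent: Klebsiella pneumoniae, Providencia rettgeri, Providencia stuartii.

3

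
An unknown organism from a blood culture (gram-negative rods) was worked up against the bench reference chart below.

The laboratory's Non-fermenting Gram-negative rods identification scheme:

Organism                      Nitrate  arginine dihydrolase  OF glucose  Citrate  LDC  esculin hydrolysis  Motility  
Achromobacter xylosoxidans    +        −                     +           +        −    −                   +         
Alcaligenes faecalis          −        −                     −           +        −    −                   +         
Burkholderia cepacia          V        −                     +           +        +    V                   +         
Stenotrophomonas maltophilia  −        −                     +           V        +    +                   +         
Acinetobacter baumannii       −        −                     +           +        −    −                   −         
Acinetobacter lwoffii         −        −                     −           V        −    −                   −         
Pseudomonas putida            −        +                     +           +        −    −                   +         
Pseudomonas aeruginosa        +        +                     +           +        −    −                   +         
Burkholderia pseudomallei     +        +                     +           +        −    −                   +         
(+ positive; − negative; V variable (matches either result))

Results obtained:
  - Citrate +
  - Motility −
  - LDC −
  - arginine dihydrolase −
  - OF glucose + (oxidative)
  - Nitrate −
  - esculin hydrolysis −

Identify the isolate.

Motility −: excludes 7 organisms — 2 left.
LDC −: all 2 remaining candidates are consistent.
Nitrate −: all 2 remaining candidates are consistent.
arginine dihydrolase −: all 2 remaining candidates are consistent.
OF glucose +: excludes Acinetobacter lwoffii — 1 left.
Citrate +: the one remaining candidate is consistent.
esculin hydrolysis −: the one remaining candidate is consistent.

Acinetobacter baumannii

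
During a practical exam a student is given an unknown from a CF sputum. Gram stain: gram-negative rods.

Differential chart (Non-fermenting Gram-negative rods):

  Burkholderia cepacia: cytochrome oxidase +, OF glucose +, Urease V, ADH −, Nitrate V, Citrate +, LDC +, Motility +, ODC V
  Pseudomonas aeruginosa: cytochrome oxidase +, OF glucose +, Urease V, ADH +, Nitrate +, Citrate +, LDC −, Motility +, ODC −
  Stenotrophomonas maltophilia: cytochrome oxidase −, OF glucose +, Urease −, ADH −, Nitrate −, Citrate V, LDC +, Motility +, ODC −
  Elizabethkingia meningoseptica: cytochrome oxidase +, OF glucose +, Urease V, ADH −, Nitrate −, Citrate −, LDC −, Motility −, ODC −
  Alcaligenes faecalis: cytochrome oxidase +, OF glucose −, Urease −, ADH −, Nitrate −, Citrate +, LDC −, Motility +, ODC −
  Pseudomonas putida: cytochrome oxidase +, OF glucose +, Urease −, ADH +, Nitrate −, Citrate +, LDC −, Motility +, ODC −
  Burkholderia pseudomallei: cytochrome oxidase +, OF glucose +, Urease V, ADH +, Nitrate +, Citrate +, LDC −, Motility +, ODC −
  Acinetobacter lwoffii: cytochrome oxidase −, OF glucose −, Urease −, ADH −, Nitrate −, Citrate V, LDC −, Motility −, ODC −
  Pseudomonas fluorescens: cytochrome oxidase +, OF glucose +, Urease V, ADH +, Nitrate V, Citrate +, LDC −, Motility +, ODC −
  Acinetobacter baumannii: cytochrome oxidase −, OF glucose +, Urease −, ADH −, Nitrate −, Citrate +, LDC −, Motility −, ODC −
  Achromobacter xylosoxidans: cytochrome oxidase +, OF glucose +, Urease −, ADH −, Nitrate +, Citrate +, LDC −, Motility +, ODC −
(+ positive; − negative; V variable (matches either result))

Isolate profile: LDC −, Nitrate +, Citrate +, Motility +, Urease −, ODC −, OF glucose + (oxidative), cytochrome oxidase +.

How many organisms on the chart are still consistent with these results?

ODC −: all 11 remaining candidates are consistent.
LDC −: excludes Burkholderia cepacia, Stenotrophomonas maltophilia — 9 left.
Nitrate +: excludes 5 organisms — 4 left.
Citrate +: all 4 remaining candidates are consistent.
Urease −: all 4 remaining candidates are consistent.
OF glucose +: all 4 remaining candidates are consistent.
cytochrome oxidase +: all 4 remaining candidates are consistent.
Motility +: all 4 remaining candidates are consistent.
Still consistent: Achromobacter xylosoxidans, Burkholderia pseudomallei, Pseudomonas aeruginosa, Pseudomonas fluorescens.

4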